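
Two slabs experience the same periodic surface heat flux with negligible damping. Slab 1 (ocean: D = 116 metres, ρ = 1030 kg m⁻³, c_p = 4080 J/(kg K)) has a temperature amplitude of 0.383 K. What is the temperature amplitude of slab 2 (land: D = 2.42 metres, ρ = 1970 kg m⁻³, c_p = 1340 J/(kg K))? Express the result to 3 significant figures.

29.2 K

C_ocean = 4.87×10^8 J/(m²·K); C_land = 6.39×10^6 J/(m²·K).
A ∝ 1/C ⇒ A_land = A_ocean × C_ocean/C_land = 0.383 × 76.3 = 29.2 K.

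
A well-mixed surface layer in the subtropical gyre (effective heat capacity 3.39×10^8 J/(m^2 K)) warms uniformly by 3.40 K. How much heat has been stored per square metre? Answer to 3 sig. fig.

Areal heat capacity C = 3.39×10^8 J/(m^2 K) (given).
ΔQ = C ΔT = 3.39×10^8 × 3.40 = 1.15×10^9 J/m².

1.15×10^9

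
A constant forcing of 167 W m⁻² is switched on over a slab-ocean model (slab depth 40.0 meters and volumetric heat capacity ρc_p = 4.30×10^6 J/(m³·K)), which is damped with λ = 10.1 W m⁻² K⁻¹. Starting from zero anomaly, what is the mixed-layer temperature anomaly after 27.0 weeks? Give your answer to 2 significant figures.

Areal heat capacity C = ρc_p × D = 4.30×10^6 × 40.0 = 1.72×10^8 J m⁻² K⁻¹.
τ = C / λ = 1.72×10^8 / 10.1 = 1.70×10^7 s.
Equilibrium anomaly ΔT_eq = F / λ = 167 / 10.1 = 16.5 K.
t = 27.0 weeks = 1.63×10^7 s, so t/τ = 0.959.
ΔT(t) = ΔT_eq (1 − e^(−t/τ)) = 16.5 × (1 − e^−0.959) = 10.2 K.

10 K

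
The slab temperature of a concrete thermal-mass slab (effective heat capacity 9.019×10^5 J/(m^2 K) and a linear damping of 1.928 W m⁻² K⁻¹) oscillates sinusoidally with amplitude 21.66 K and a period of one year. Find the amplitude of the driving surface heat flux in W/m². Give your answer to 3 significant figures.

Areal heat capacity C = 9.019×10^5 J/(m^2 K) (given).
ω = 2π / 3.15×10^7 s = 1.99×10^-7 s⁻¹.
√((Cω)² + λ²) = √((0.180)² + 1.928²) = 1.94 W/(m²·K).
F₀ = A × √((Cω)²+λ²) = 21.66 × 1.94 = 41.9 W/m².

41.9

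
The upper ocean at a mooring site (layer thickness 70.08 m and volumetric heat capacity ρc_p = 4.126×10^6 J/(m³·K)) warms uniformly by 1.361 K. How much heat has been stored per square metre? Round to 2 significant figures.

Areal heat capacity C = ρc_p × D = 4.126×10^6 × 70.08 = 2.89×10^8 J/(m^2 K).
ΔQ = C ΔT = 2.89×10^8 × 1.361 = 3.94×10^8 J/m².

3.9×10^8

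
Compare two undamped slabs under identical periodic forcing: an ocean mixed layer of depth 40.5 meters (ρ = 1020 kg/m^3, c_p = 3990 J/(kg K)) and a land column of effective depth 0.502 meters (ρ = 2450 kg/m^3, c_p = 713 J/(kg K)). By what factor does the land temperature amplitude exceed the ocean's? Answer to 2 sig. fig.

C_ocean = 1020 × 3990 × 40.5 = 1.65×10^8 J/(m²·K).
C_land = 2450 × 713 × 0.502 = 8.77×10^5 J/(m²·K).
Undamped amplitude ∝ 1/C, so A_land/A_ocean = C_ocean/C_land = 188.

190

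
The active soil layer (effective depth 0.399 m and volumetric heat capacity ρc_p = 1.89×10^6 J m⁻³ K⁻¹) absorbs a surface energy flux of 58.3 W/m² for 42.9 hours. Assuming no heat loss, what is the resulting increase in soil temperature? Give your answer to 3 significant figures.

Areal heat capacity C = ρc_p × D = 1.89×10^6 × 0.399 = 7.54×10^5 J m⁻² K⁻¹.
Net heat input Q = F Δt = 58.3 × (42.9 hours × 3600 s/hour) = 9.00×10^6 J/m².
ΔT = Q / C = 9.00×10^6 / 7.54×10^5 = 11.9 K.

11.9 K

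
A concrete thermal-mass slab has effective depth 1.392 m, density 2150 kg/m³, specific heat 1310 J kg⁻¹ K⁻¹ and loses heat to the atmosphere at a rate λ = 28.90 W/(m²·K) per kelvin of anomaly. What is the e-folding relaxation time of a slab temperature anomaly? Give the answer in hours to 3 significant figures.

Areal heat capacity C = ρ c_p D = 2150 × 1310 × 1.392 = 3.92×10^6 J/(m^2 K).
Relaxation time τ = C / λ = 3.92×10^6 / 28.90 = 1.36×10^5 s.
In hours: 1.36×10^5 s / (3600 s/hour) = 37.7 hours.

37.7 hours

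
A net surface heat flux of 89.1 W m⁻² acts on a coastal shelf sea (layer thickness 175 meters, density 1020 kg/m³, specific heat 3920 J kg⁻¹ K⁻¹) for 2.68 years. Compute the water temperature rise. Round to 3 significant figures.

10.8 K

Areal heat capacity C = ρ c_p D = 1020 × 3920 × 175 = 7.00×10^8 J/(m²·K).
Net heat input Q = F Δt = 89.1 × (2.68 years × 3.156×10^7 s/year) = 7.54×10^9 J/m².
ΔT = Q / C = 7.54×10^9 / 7.00×10^8 = 10.8 K.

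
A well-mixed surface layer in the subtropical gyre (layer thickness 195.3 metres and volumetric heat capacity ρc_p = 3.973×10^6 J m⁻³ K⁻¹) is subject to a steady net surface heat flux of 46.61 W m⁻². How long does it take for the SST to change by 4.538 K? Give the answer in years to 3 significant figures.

2.39 years

Areal heat capacity C = ρc_p × D = 3.973×10^6 × 195.3 = 7.76×10^8 J m⁻² K⁻¹.
Time required: Δt = C ΔT / F = 7.76×10^8 × 4.538 / 46.61 = 7.55×10^7 s.
In years: 7.55×10^7 s / (3.156×10^7 s/year) = 2.39 years.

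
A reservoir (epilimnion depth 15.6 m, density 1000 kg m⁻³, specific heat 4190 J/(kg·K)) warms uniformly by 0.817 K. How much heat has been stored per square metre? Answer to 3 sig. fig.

Areal heat capacity C = ρ c_p D = 1000 × 4190 × 15.6 = 6.54×10^7 J/(m²·K).
ΔQ = C ΔT = 6.54×10^7 × 0.817 = 5.34×10^7 J/m².

5.34×10^7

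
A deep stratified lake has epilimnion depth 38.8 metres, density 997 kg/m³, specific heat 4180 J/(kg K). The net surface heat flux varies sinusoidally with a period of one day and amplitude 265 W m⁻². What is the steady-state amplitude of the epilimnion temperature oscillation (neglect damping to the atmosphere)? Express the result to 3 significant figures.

0.0225 K

Areal heat capacity C = ρ c_p D = 997 × 4180 × 38.8 = 1.62×10^8 J/(m^2 K).
Angular frequency ω = 2π / T = 2π / 86400 s = 7.27×10^-5 s⁻¹.
Cω = 1.62×10^8 × 7.27×10^-5 = 11800 W/(m²·K).
Amplitude A = F₀ / (Cω) = 265 / 11800 = 0.0225 K.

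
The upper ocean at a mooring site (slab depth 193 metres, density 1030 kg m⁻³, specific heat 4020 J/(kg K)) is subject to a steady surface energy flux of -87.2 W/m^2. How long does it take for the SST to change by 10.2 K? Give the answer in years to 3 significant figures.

2.96 years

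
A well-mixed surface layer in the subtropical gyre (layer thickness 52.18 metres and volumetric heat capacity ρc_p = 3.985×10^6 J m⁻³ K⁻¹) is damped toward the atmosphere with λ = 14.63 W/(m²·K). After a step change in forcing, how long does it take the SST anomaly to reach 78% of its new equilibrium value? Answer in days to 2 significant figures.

250 days

Areal heat capacity C = ρc_p × D = 3.985×10^6 × 52.18 = 2.08×10^8 J m⁻² K⁻¹.
τ = C / λ = 2.08×10^8 / 14.63 = 1.42×10^7 s.
Fraction reached: 1 − e^(−t/τ) = 0.78 ⇒ t = −τ ln(1 − 0.78) = τ × 1.51.
t = 2.15×10^7 s = 249 days.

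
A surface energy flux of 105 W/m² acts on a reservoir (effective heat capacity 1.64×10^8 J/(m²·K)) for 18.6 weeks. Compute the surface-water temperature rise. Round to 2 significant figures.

7.2 K

Areal heat capacity C = 1.64×10^8 J/(m²·K) (given).
Net heat input Q = F Δt = 105 × (18.6 weeks × 6.048×10^5 s/week) = 1.18×10^9 J/m².
ΔT = Q / C = 1.18×10^9 / 1.64×10^8 = 7.20 K.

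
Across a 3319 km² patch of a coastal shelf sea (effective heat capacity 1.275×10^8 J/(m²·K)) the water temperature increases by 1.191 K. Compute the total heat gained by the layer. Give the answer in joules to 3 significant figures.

Areal heat capacity C = 1.275×10^8 J/(m²·K) (given).
Heat per unit area: q = C ΔT = 1.27×10^8 × 1.191 = 1.52×10^8 J/m².
Total heat: Q = q × A = 1.52×10^8 × (3319 × 10⁶ m²) = 5.04×10^17 J.

5.04×10^17 J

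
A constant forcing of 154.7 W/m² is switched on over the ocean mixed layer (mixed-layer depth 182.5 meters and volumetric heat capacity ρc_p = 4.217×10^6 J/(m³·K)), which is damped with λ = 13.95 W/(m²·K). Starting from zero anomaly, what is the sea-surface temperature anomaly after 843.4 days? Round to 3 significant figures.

Areal heat capacity C = ρc_p × D = 4.217×10^6 × 182.5 = 7.70×10^8 J/(m²·K).
τ = C / λ = 7.70×10^8 / 13.95 = 5.52×10^7 s.
Equilibrium anomaly ΔT_eq = F / λ = 154.7 / 13.95 = 11.1 K.
t = 843.4 days = 7.29×10^7 s, so t/τ = 1.32.
ΔT(t) = ΔT_eq (1 − e^(−t/τ)) = 11.1 × (1 − e^−1.32) = 8.13 K.

8.13 K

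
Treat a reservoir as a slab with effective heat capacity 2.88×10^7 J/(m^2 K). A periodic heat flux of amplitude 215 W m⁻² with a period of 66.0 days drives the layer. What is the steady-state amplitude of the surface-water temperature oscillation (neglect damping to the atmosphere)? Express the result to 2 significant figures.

6.8 K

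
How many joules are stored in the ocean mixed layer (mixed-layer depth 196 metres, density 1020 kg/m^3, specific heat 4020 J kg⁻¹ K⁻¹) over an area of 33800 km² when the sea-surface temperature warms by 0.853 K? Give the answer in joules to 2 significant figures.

2.3×10^19 J

Areal heat capacity C = ρ c_p D = 1020 × 4020 × 196 = 8.04×10^8 J/(m^2 K).
Heat per unit area: q = C ΔT = 8.04×10^8 × 0.853 = 6.86×10^8 J/m².
Total heat: Q = q × A = 6.86×10^8 × (33800 × 10⁶ m²) = 2.32×10^19 J.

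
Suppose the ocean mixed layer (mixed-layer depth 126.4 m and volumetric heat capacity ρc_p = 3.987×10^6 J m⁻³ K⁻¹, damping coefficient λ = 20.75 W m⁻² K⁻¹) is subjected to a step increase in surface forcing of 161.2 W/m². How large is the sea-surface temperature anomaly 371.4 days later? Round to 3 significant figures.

Areal heat capacity C = ρc_p × D = 3.987×10^6 × 126.4 = 5.04×10^8 J/(m²·K).
τ = C / λ = 5.04×10^8 / 20.75 = 2.43×10^7 s.
Equilibrium anomaly ΔT_eq = F / λ = 161.2 / 20.75 = 7.77 K.
t = 371.4 days = 3.21×10^7 s, so t/τ = 1.32.
ΔT(t) = ΔT_eq (1 − e^(−t/τ)) = 7.77 × (1 − e^−1.32) = 5.70 K.

5.70 K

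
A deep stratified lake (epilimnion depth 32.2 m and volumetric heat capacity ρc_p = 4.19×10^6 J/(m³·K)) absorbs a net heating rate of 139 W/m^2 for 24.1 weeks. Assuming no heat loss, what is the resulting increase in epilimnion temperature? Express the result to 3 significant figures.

15.0 K

Areal heat capacity C = ρc_p × D = 4.19×10^6 × 32.2 = 1.35×10^8 J/(m²·K).
Net heat input Q = F Δt = 139 × (24.1 weeks × 6.048×10^5 s/week) = 2.03×10^9 J/m².
ΔT = Q / C = 2.03×10^9 / 1.35×10^8 = 15.0 K.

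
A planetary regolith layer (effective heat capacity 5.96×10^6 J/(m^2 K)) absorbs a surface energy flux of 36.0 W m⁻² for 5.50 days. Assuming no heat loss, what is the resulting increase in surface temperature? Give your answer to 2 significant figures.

2.9 K

Areal heat capacity C = 5.96×10^6 J/(m^2 K) (given).
Net heat input Q = F Δt = 36.0 × (5.50 days × 86400 s/day) = 1.71×10^7 J/m².
ΔT = Q / C = 1.71×10^7 / 5.96×10^6 = 2.87 K.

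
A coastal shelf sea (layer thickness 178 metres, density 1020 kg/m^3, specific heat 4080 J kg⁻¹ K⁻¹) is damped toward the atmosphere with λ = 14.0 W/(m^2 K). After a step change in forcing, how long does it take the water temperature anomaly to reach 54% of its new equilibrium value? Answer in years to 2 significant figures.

Areal heat capacity C = ρ c_p D = 1020 × 4080 × 178 = 7.41×10^8 J m⁻² K⁻¹.
τ = C / λ = 7.41×10^8 / 14.0 = 5.29×10^7 s.
Fraction reached: 1 − e^(−t/τ) = 0.54 ⇒ t = −τ ln(1 − 0.54) = τ × 0.777.
t = 4.11×10^7 s = 1.30 years.

1.3 years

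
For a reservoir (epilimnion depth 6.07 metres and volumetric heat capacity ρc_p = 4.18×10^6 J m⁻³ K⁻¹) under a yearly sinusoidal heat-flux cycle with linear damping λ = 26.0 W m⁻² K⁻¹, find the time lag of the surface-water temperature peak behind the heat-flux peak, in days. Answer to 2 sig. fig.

11 days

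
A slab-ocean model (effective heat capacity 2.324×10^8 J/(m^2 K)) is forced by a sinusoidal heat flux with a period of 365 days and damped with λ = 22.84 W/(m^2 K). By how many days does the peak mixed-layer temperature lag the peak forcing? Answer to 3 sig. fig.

Areal heat capacity C = 2.324×10^8 J/(m^2 K) (given).
ω = 2π / 3.15×10^7 s = 1.99×10^-7 s⁻¹.
Phase lag φ = arctan(Cω/λ) = arctan(46.3/22.84) = 1.11 rad.
Time lag = φ / ω = 1.11 / 1.99×10^-7 = 5.58×10^6 s = 64.6 days.

64.6 days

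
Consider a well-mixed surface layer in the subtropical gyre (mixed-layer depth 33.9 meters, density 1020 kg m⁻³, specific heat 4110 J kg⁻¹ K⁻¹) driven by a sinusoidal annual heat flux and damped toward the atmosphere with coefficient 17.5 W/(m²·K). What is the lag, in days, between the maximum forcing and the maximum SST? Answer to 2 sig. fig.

59 days

Areal heat capacity C = ρ c_p D = 1020 × 4110 × 33.9 = 1.42×10^8 J/(m²·K).
ω = 2π / 3.15×10^7 s = 1.99×10^-7 s⁻¹.
Phase lag φ = arctan(Cω/λ) = arctan(28.3/17.5) = 1.02 rad.
Time lag = φ / ω = 1.02 / 1.99×10^-7 = 5.11×10^6 s = 59.1 days.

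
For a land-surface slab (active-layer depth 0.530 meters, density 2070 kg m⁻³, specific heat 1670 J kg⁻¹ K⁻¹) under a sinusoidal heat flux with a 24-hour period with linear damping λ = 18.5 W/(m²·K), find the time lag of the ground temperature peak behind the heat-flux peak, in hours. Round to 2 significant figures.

5.5 hours

Areal heat capacity C = ρ c_p D = 2070 × 1670 × 0.530 = 1.83×10^6 J/(m²·K).
ω = 2π / 86400 s = 7.27×10^-5 s⁻¹.
Phase lag φ = arctan(Cω/λ) = arctan(133/18.5) = 1.43 rad.
Time lag = φ / ω = 1.43 / 7.27×10^-5 = 19700 s = 5.47 hours.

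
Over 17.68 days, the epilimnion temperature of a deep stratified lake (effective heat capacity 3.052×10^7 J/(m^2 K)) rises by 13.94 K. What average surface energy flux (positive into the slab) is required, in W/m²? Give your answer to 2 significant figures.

280

Areal heat capacity C = 3.052×10^7 J/(m^2 K) (given).
Required heat per unit area: Q = C ΔT = 3.05×10^7 × 13.94 = 4.25×10^8 J/m².
Flux F = Q / Δt = 4.25×10^8 / 1.53×10^6 s = 279 W/m².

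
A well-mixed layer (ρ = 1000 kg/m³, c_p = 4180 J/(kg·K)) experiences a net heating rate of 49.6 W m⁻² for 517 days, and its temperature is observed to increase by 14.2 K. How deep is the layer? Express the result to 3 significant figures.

37.3 m

Heat input Q = F Δt = 49.6 × 4.47×10^7 s = 2.22×10^9 J/m².
Required areal heat capacity C = Q / ΔT = 1.56×10^8 J/(m²·K).
Depth D = C / (ρ c_p) = 1.56×10^8 / (1000 × 4180) = 37.3 m.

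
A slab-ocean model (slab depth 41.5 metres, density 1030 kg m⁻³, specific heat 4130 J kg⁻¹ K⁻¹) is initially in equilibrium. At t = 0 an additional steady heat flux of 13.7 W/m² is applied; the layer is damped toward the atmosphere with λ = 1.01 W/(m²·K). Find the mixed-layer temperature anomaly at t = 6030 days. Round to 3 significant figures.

12.9 K

Areal heat capacity C = ρ c_p D = 1030 × 4130 × 41.5 = 1.77×10^8 J m⁻² K⁻¹.
τ = C / λ = 1.77×10^8 / 1.01 = 1.75×10^8 s.
Equilibrium anomaly ΔT_eq = F / λ = 13.7 / 1.01 = 13.6 K.
t = 6030 days = 5.21×10^8 s, so t/τ = 2.98.
ΔT(t) = ΔT_eq (1 − e^(−t/τ)) = 13.6 × (1 − e^−2.98) = 12.9 K.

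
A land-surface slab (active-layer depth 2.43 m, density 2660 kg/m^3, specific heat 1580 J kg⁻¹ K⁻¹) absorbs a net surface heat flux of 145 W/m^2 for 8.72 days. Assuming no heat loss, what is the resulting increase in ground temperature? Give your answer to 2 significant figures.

11 K

Areal heat capacity C = ρ c_p D = 2660 × 1580 × 2.43 = 1.02×10^7 J/(m²·K).
Net heat input Q = F Δt = 145 × (8.72 days × 86400 s/day) = 1.09×10^8 J/m².
ΔT = Q / C = 1.09×10^8 / 1.02×10^7 = 10.7 K.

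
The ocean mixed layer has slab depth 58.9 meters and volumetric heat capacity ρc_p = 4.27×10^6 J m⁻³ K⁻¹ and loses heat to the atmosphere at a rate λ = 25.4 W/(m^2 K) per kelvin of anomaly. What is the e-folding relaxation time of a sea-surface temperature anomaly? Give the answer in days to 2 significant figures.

110 days

Areal heat capacity C = ρc_p × D = 4.27×10^6 × 58.9 = 2.52×10^8 J m⁻² K⁻¹.
Relaxation time τ = C / λ = 2.52×10^8 / 25.4 = 9.90×10^6 s.
In days: 9.90×10^6 s / (86400 s/day) = 115 days.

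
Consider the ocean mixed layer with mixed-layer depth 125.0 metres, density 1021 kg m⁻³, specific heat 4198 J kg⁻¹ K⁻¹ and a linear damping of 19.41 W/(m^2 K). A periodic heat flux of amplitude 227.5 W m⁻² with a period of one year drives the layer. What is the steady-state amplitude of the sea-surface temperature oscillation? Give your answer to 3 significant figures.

Areal heat capacity C = ρ c_p D = 1021 × 4198 × 125.0 = 5.36×10^8 J m⁻² K⁻¹.
Angular frequency ω = 2π / T = 2π / 3.15×10^7 s = 1.99×10^-7 s⁻¹.
√((Cω)² + λ²) = √((107)² + 19.41²) = 108 W/(m²·K).
Amplitude A = F₀ / √((Cω)²+λ²) = 227.5 / 108 = 2.10 K.

2.10 K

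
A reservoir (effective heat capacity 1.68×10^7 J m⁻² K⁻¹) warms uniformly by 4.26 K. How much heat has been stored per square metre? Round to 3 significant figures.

7.16×10^7

Areal heat capacity C = 1.68×10^7 J m⁻² K⁻¹ (given).
ΔQ = C ΔT = 1.68×10^7 × 4.26 = 7.16×10^7 J/m².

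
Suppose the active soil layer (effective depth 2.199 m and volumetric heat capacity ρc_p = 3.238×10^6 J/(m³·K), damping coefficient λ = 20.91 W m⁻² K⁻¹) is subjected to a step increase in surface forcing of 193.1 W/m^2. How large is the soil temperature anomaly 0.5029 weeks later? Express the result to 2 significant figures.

Areal heat capacity C = ρc_p × D = 3.238×10^6 × 2.199 = 7.12×10^6 J/(m^2 K).
τ = C / λ = 7.12×10^6 / 20.91 = 3.41×10^5 s.
Equilibrium anomaly ΔT_eq = F / λ = 193.1 / 20.91 = 9.23 K.
t = 0.5029 weeks = 3.04×10^5 s, so t/τ = 0.893.
ΔT(t) = ΔT_eq (1 − e^(−t/τ)) = 9.23 × (1 − e^−0.893) = 5.45 K.

5.5 K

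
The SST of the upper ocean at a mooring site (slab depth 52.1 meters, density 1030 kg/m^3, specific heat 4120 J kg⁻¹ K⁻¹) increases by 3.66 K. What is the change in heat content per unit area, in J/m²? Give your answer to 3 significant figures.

8.09×10^8

Areal heat capacity C = ρ c_p D = 1030 × 4120 × 52.1 = 2.21×10^8 J m⁻² K⁻¹.
ΔQ = C ΔT = 2.21×10^8 × 3.66 = 8.09×10^8 J/m².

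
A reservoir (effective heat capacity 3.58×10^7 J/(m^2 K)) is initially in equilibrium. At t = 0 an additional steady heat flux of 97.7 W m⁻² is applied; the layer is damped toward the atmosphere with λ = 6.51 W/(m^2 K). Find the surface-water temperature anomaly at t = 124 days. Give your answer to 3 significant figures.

Areal heat capacity C = 3.58×10^7 J/(m^2 K) (given).
τ = C / λ = 3.58×10^7 / 6.51 = 5.50×10^6 s.
Equilibrium anomaly ΔT_eq = F / λ = 97.7 / 6.51 = 15.0 K.
t = 124 days = 1.07×10^7 s, so t/τ = 1.95.
ΔT(t) = ΔT_eq (1 − e^(−t/τ)) = 15.0 × (1 − e^−1.95) = 12.9 K.

12.9 K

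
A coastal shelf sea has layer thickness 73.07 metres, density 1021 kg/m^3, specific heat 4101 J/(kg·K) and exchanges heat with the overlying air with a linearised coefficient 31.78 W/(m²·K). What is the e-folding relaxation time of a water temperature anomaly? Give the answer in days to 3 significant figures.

111 days

Areal heat capacity C = ρ c_p D = 1021 × 4101 × 73.07 = 3.06×10^8 J/(m²·K).
Relaxation time τ = C / λ = 3.06×10^8 / 31.78 = 9.63×10^6 s.
In days: 9.63×10^6 s / (86400 s/day) = 111 days.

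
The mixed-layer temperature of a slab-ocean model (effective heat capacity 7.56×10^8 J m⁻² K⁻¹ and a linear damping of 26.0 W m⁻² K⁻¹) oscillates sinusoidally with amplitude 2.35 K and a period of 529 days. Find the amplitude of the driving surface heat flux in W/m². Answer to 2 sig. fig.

250

Areal heat capacity C = 7.56×10^8 J m⁻² K⁻¹ (given).
ω = 2π / 4.57×10^7 s = 1.37×10^-7 s⁻¹.
√((Cω)² + λ²) = √((104)² + 26.0²) = 107 W/(m²·K).
F₀ = A × √((Cω)²+λ²) = 2.35 × 107 = 252 W/m².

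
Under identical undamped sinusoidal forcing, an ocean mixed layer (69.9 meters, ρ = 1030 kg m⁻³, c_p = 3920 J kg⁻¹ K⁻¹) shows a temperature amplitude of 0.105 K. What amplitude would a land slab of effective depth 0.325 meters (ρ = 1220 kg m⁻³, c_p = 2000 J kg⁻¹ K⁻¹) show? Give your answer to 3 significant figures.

37.4 K

C_ocean = 2.82×10^8 J/(m²·K); C_land = 7.93×10^5 J/(m²·K).
A ∝ 1/C ⇒ A_land = A_ocean × C_ocean/C_land = 0.105 × 356 = 37.4 K.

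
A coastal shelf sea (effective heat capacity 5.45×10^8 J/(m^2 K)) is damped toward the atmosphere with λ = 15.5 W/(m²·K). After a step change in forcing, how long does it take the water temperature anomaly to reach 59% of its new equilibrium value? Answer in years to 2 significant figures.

0.99 years

Areal heat capacity C = 5.45×10^8 J/(m^2 K) (given).
τ = C / λ = 5.45×10^8 / 15.5 = 3.52×10^7 s.
Fraction reached: 1 − e^(−t/τ) = 0.59 ⇒ t = −τ ln(1 − 0.59) = τ × 0.892.
t = 3.13×10^7 s = 0.993 years.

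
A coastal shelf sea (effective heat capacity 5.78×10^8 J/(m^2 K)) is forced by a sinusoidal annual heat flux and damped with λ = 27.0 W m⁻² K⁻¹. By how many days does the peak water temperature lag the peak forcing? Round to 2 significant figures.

78 days

Areal heat capacity C = 5.78×10^8 J/(m^2 K) (given).
ω = 2π / 3.15×10^7 s = 1.99×10^-7 s⁻¹.
Phase lag φ = arctan(Cω/λ) = arctan(115/27.0) = 1.34 rad.
Time lag = φ / ω = 1.34 / 1.99×10^-7 = 6.73×10^6 s = 77.9 days.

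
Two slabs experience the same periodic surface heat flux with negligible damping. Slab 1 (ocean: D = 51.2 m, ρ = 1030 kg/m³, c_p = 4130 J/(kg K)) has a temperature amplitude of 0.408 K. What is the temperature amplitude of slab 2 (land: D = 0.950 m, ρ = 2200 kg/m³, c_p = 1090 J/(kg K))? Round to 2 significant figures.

39 K

C_ocean = 2.18×10^8 J/(m²·K); C_land = 2.28×10^6 J/(m²·K).
A ∝ 1/C ⇒ A_land = A_ocean × C_ocean/C_land = 0.408 × 95.6 = 39.0 K.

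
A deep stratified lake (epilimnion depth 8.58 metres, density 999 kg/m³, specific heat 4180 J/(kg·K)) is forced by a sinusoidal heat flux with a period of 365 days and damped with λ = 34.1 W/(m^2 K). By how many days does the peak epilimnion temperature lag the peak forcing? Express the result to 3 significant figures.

Areal heat capacity C = ρ c_p D = 999 × 4180 × 8.58 = 3.58×10^7 J/(m²·K).
ω = 2π / 3.15×10^7 s = 1.99×10^-7 s⁻¹.
Phase lag φ = arctan(Cω/λ) = arctan(7.14/34.1) = 0.206 rad.
Time lag = φ / ω = 0.206 / 1.99×10^-7 = 1.04×10^6 s = 12.0 days.

12.0 days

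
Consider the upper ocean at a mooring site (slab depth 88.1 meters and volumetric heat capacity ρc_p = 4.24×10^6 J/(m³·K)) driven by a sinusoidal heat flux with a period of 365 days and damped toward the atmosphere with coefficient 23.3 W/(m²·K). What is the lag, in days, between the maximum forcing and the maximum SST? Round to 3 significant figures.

Areal heat capacity C = ρc_p × D = 4.24×10^6 × 88.1 = 3.74×10^8 J/(m^2 K).
ω = 2π / 3.15×10^7 s = 1.99×10^-7 s⁻¹.
Phase lag φ = arctan(Cω/λ) = arctan(74.4/23.3) = 1.27 rad.
Time lag = φ / ω = 1.27 / 1.99×10^-7 = 6.36×10^6 s = 73.6 days.

73.6 days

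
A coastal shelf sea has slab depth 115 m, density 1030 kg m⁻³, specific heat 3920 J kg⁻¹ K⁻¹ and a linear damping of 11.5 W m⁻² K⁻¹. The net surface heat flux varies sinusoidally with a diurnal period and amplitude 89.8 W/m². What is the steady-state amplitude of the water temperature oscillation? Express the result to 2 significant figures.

0.0027 K

Areal heat capacity C = ρ c_p D = 1030 × 3920 × 115 = 4.64×10^8 J m⁻² K⁻¹.
Angular frequency ω = 2π / T = 2π / 86400 s = 7.27×10^-5 s⁻¹.
√((Cω)² + λ²) = √((33800)² + 11.5²) = 33800 W/(m²·K).
Amplitude A = F₀ / √((Cω)²+λ²) = 89.8 / 33800 = 0.00266 K.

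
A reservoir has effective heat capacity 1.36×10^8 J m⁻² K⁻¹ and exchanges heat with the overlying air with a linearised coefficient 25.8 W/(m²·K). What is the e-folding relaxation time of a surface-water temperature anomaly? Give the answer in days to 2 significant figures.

61 days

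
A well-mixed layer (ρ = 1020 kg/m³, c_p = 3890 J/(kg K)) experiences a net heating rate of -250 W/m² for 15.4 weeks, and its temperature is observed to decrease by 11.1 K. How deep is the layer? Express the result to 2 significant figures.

Heat input Q = F Δt = -250 × 9.31×10^6 s = -2.33×10^9 J/m².
Required areal heat capacity C = Q / ΔT = 2.10×10^8 J/(m²·K).
Depth D = C / (ρ c_p) = 2.10×10^8 / (1020 × 3890) = 52.9 m.

53 m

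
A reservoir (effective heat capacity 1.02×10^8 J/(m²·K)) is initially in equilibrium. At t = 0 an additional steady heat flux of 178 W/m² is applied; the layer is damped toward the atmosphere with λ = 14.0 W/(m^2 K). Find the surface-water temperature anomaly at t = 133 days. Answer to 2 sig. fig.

Areal heat capacity C = 1.02×10^8 J/(m²·K) (given).
τ = C / λ = 1.02×10^8 / 14.0 = 7.29×10^6 s.
Equilibrium anomaly ΔT_eq = F / λ = 178 / 14.0 = 12.7 K.
t = 133 days = 1.15×10^7 s, so t/τ = 1.58.
ΔT(t) = ΔT_eq (1 − e^(−t/τ)) = 12.7 × (1 − e^−1.58) = 10.1 K.

10 K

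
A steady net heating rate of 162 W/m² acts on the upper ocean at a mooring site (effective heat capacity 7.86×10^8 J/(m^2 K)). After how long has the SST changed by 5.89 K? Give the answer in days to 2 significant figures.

330 days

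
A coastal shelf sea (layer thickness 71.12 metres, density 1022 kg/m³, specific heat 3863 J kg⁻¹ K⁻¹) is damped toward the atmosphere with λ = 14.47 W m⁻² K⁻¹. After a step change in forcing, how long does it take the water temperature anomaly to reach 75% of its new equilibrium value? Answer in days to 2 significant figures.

310 days

Areal heat capacity C = ρ c_p D = 1022 × 3863 × 71.12 = 2.81×10^8 J/(m²·K).
τ = C / λ = 2.81×10^8 / 14.47 = 1.94×10^7 s.
Fraction reached: 1 − e^(−t/τ) = 0.75 ⇒ t = −τ ln(1 − 0.75) = τ × 1.39.
t = 2.69×10^7 s = 311 days.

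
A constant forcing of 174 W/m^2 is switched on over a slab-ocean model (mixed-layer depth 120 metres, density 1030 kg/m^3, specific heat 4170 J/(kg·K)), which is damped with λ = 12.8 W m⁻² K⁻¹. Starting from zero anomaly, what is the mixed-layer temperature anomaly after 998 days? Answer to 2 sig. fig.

Areal heat capacity C = ρ c_p D = 1030 × 4170 × 120 = 5.15×10^8 J/(m²·K).
τ = C / λ = 5.15×10^8 / 12.8 = 4.03×10^7 s.
Equilibrium anomaly ΔT_eq = F / λ = 174 / 12.8 = 13.6 K.
t = 998 days = 8.62×10^7 s, so t/τ = 2.14.
ΔT(t) = ΔT_eq (1 − e^(−t/τ)) = 13.6 × (1 − e^−2.14) = 12.0 K.

12 K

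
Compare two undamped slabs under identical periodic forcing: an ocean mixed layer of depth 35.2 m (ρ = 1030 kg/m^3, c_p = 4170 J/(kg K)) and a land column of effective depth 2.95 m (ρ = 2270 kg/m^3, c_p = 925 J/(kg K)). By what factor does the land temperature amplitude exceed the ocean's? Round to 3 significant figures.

C_ocean = 1030 × 4170 × 35.2 = 1.51×10^8 J/(m²·K).
C_land = 2270 × 925 × 2.95 = 6.19×10^6 J/(m²·K).
Undamped amplitude ∝ 1/C, so A_land/A_ocean = C_ocean/C_land = 24.4.

24.4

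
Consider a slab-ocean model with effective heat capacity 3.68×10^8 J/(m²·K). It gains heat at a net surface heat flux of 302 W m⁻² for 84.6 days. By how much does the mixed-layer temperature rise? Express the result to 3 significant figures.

6.00 K

Areal heat capacity C = 3.68×10^8 J/(m²·K) (given).
Net heat input Q = F Δt = 302 × (84.6 days × 86400 s/day) = 2.21×10^9 J/m².
ΔT = Q / C = 2.21×10^9 / 3.68×10^8 = 6.00 K.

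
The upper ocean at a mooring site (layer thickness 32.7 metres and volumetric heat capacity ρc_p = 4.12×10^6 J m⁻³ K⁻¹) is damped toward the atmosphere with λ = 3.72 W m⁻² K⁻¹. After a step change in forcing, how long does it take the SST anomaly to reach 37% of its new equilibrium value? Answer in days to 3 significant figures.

194 days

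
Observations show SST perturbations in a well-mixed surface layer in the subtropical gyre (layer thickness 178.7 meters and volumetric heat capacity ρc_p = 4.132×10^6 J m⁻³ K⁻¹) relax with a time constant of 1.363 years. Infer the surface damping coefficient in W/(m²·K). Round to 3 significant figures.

Areal heat capacity C = ρc_p × D = 4.132×10^6 × 178.7 = 7.38×10^8 J/(m²·K).
τ = 1.363 years = 4.30×10^7 s.
λ = C / τ = 7.38×10^8 / 4.30×10^7 = 17.2 W/(m²·K).

17.2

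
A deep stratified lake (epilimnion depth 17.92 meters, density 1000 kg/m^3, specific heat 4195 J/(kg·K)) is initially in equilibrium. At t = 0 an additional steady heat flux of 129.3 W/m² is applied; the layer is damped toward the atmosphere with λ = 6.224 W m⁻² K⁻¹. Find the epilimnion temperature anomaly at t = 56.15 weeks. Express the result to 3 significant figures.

19.5 K

Areal heat capacity C = ρ c_p D = 1000 × 4195 × 17.92 = 7.52×10^7 J/(m^2 K).
τ = C / λ = 7.52×10^7 / 6.224 = 1.21×10^7 s.
Equilibrium anomaly ΔT_eq = F / λ = 129.3 / 6.224 = 20.8 K.
t = 56.15 weeks = 3.40×10^7 s, so t/τ = 2.81.
ΔT(t) = ΔT_eq (1 − e^(−t/τ)) = 20.8 × (1 − e^−2.81) = 19.5 K.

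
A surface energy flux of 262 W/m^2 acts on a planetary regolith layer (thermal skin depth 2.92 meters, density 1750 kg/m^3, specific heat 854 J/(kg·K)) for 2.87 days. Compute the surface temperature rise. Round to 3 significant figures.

14.9 K

Areal heat capacity C = ρ c_p D = 1750 × 854 × 2.92 = 4.36×10^6 J m⁻² K⁻¹.
Net heat input Q = F Δt = 262 × (2.87 days × 86400 s/day) = 6.50×10^7 J/m².
ΔT = Q / C = 6.50×10^7 / 4.36×10^6 = 14.9 K.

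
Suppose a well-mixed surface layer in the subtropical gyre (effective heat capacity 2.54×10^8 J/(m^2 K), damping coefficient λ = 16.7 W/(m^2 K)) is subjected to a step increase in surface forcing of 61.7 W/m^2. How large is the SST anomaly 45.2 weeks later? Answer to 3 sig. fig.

Areal heat capacity C = 2.54×10^8 J/(m^2 K) (given).
τ = C / λ = 2.54×10^8 / 16.7 = 1.52×10^7 s.
Equilibrium anomaly ΔT_eq = F / λ = 61.7 / 16.7 = 3.69 K.
t = 45.2 weeks = 2.73×10^7 s, so t/τ = 1.80.
ΔT(t) = ΔT_eq (1 − e^(−t/τ)) = 3.69 × (1 − e^−1.80) = 3.08 K.

3.08 K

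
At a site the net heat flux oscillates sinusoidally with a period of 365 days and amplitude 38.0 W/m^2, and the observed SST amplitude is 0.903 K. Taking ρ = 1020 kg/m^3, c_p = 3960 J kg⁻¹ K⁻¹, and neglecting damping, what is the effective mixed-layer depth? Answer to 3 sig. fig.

52.3 m

ω = 2π / 3.15×10^7 s = 1.99×10^-7 s⁻¹.
Required C = F₀ / (A ω) = 38.0 / (0.903 × 1.99×10^-7) = 2.11×10^8 J/(m²·K).
D = C / (ρ c_p) = 2.11×10^8 / (1020 × 3960) = 52.3 m.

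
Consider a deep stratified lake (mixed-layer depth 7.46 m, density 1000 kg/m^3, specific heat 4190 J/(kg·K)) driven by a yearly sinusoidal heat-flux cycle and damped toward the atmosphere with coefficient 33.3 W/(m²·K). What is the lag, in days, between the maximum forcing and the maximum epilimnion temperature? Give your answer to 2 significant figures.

Areal heat capacity C = ρ c_p D = 1000 × 4190 × 7.46 = 3.13×10^7 J m⁻² K⁻¹.
ω = 2π / 3.15×10^7 s = 1.99×10^-7 s⁻¹.
Phase lag φ = arctan(Cω/λ) = arctan(6.23/33.3) = 0.185 rad.
Time lag = φ / ω = 0.185 / 1.99×10^-7 = 9.28×10^5 s = 10.7 days.

11 days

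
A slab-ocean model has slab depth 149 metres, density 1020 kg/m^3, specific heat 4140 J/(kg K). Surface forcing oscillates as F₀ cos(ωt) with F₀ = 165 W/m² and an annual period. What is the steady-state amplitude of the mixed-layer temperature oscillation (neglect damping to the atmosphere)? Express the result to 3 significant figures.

Areal heat capacity C = ρ c_p D = 1020 × 4140 × 149 = 6.29×10^8 J m⁻² K⁻¹.
Angular frequency ω = 2π / T = 2π / 3.15×10^7 s = 1.99×10^-7 s⁻¹.
Cω = 6.29×10^8 × 1.99×10^-7 = 125 W/(m²·K).
Amplitude A = F₀ / (Cω) = 165 / 125 = 1.32 K.

1.32 K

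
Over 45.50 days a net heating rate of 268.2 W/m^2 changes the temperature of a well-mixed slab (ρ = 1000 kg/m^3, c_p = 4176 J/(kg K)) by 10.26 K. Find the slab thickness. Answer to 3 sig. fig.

Heat input Q = F Δt = 268.2 × 3.93×10^6 s = 1.05×10^9 J/m².
Required areal heat capacity C = Q / ΔT = 1.03×10^8 J/(m²·K).
Depth D = C / (ρ c_p) = 1.03×10^8 / (1000 × 4176) = 24.6 m.

24.6 m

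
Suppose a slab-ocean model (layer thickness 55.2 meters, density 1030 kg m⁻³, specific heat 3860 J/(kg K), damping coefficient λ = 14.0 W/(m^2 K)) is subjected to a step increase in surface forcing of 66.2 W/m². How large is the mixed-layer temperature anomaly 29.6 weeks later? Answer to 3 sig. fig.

3.22 K

Areal heat capacity C = ρ c_p D = 1030 × 3860 × 55.2 = 2.19×10^8 J/(m^2 K).
τ = C / λ = 2.19×10^8 / 14.0 = 1.57×10^7 s.
Equilibrium anomaly ΔT_eq = F / λ = 66.2 / 14.0 = 4.73 K.
t = 29.6 weeks = 1.79×10^7 s, so t/τ = 1.14.
ΔT(t) = ΔT_eq (1 − e^(−t/τ)) = 4.73 × (1 − e^−1.14) = 3.22 K.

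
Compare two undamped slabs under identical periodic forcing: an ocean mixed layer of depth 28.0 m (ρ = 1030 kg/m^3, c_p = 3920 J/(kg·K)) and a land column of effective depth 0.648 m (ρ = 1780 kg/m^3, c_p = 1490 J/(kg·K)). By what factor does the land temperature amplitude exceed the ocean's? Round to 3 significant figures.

C_ocean = 1030 × 3920 × 28.0 = 1.13×10^8 J/(m²·K).
C_land = 1780 × 1490 × 0.648 = 1.72×10^6 J/(m²·K).
Undamped amplitude ∝ 1/C, so A_land/A_ocean = C_ocean/C_land = 65.8.

65.8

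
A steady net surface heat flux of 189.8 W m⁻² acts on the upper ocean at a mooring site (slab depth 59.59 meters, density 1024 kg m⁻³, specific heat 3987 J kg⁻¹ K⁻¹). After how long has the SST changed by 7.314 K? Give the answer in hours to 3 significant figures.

Areal heat capacity C = ρ c_p D = 1024 × 3987 × 59.59 = 2.43×10^8 J m⁻² K⁻¹.
Time required: Δt = C ΔT / F = 2.43×10^8 × 7.314 / 189.8 = 9.38×10^6 s.
In hours: 9.38×10^6 s / (3600 s/hour) = 2600 hours.

2600 hours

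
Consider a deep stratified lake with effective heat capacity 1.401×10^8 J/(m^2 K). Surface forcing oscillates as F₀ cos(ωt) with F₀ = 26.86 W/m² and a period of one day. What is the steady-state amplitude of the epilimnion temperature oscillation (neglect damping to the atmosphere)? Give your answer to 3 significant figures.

0.00264 K

Areal heat capacity C = 1.401×10^8 J/(m^2 K) (given).
Angular frequency ω = 2π / T = 2π / 86400 s = 7.27×10^-5 s⁻¹.
Cω = 1.40×10^8 × 7.27×10^-5 = 10200 W/(m²·K).
Amplitude A = F₀ / (Cω) = 26.86 / 10200 = 0.00264 K.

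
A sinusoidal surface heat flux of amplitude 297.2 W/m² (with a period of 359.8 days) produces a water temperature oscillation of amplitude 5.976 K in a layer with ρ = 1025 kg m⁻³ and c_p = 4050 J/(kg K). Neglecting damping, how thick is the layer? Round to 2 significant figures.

59 m

ω = 2π / 3.11×10^7 s = 2.02×10^-7 s⁻¹.
Required C = F₀ / (A ω) = 297.2 / (5.976 × 2.02×10^-7) = 2.46×10^8 J/(m²·K).
D = C / (ρ c_p) = 2.46×10^8 / (1025 × 4050) = 59.3 m.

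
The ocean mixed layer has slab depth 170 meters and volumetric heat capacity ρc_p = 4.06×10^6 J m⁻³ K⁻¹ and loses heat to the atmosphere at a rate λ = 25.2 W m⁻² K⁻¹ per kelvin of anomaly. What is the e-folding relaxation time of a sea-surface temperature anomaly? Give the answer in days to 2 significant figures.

320 days

Areal heat capacity C = ρc_p × D = 4.06×10^6 × 170 = 6.90×10^8 J/(m^2 K).
Relaxation time τ = C / λ = 6.90×10^8 / 25.2 = 2.74×10^7 s.
In days: 2.74×10^7 s / (86400 s/day) = 317 days.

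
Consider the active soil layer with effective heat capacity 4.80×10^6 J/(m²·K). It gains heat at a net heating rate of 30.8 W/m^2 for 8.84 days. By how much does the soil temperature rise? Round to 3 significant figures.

4.90 K

Areal heat capacity C = 4.80×10^6 J/(m²·K) (given).
Net heat input Q = F Δt = 30.8 × (8.84 days × 86400 s/day) = 2.35×10^7 J/m².
ΔT = Q / C = 2.35×10^7 / 4.80×10^6 = 4.90 K.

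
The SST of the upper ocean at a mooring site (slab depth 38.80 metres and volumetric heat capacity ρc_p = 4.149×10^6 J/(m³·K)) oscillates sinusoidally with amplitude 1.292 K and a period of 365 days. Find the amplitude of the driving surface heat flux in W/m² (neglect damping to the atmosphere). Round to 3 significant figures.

Areal heat capacity C = ρc_p × D = 4.149×10^6 × 38.80 = 1.61×10^8 J/(m^2 K).
ω = 2π / 3.15×10^7 s = 1.99×10^-7 s⁻¹.
Cω = 1.61×10^8 × 1.99×10^-7 = 32.1 W/(m²·K).
F₀ = A × Cω = 1.292 × 32.1 = 41.4 W/m².

41.4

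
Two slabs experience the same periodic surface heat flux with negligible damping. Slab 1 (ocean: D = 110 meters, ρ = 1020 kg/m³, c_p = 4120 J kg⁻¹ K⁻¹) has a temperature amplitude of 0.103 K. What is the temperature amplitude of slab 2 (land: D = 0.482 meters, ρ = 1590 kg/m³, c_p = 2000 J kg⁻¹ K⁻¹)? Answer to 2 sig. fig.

C_ocean = 4.62×10^8 J/(m²·K); C_land = 1.53×10^6 J/(m²·K).
A ∝ 1/C ⇒ A_land = A_ocean × C_ocean/C_land = 0.103 × 302 = 31.1 K.

31 K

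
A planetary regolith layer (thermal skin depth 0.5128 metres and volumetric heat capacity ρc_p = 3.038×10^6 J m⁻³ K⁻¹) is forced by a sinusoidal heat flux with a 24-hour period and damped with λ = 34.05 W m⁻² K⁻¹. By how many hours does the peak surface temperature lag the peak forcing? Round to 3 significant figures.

4.88 hours

Areal heat capacity C = ρc_p × D = 3.038×10^6 × 0.5128 = 1.56×10^6 J/(m²·K).
ω = 2π / 86400 s = 7.27×10^-5 s⁻¹.
Phase lag φ = arctan(Cω/λ) = arctan(113/34.05) = 1.28 rad.
Time lag = φ / ω = 1.28 / 7.27×10^-5 = 17600 s = 4.88 hours.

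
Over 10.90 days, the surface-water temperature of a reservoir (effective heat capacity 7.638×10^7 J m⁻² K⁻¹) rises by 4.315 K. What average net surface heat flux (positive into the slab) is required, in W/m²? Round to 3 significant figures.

350

Areal heat capacity C = 7.638×10^7 J m⁻² K⁻¹ (given).
Required heat per unit area: Q = C ΔT = 7.64×10^7 × 4.315 = 3.30×10^8 J/m².
Flux F = Q / Δt = 3.30×10^8 / 9.42×10^5 s = 350 W/m².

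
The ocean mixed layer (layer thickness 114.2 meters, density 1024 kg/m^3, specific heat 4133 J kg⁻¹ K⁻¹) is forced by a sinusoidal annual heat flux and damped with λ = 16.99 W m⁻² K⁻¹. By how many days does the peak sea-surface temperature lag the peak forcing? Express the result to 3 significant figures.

Areal heat capacity C = ρ c_p D = 1024 × 4133 × 114.2 = 4.83×10^8 J/(m^2 K).
ω = 2π / 3.15×10^7 s = 1.99×10^-7 s⁻¹.
Phase lag φ = arctan(Cω/λ) = arctan(96.3/16.99) = 1.40 rad.
Time lag = φ / ω = 1.40 / 1.99×10^-7 = 7.01×10^6 s = 81.1 days.

81.1 days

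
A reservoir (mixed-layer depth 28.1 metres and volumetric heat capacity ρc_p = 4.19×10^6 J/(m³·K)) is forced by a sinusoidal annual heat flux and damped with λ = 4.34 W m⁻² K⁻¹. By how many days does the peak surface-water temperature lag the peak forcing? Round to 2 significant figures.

81 days

Areal heat capacity C = ρc_p × D = 4.19×10^6 × 28.1 = 1.18×10^8 J/(m²·K).
ω = 2π / 3.15×10^7 s = 1.99×10^-7 s⁻¹.
Phase lag φ = arctan(Cω/λ) = arctan(23.5/4.34) = 1.39 rad.
Time lag = φ / ω = 1.39 / 1.99×10^-7 = 6.97×10^6 s = 80.6 days.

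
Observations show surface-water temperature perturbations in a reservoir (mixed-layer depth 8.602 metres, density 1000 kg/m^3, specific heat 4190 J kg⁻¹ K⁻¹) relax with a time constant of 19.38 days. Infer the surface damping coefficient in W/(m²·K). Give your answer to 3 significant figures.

Areal heat capacity C = ρ c_p D = 1000 × 4190 × 8.602 = 3.60×10^7 J/(m^2 K).
τ = 19.38 days = 1.67×10^6 s.
λ = C / τ = 3.60×10^7 / 1.67×10^6 = 21.5 W/(m²·K).

21.5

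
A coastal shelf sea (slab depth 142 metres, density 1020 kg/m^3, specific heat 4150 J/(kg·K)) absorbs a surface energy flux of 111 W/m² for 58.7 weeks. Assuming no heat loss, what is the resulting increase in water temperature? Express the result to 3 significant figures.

Areal heat capacity C = ρ c_p D = 1020 × 4150 × 142 = 6.01×10^8 J m⁻² K⁻¹.
Net heat input Q = F Δt = 111 × (58.7 weeks × 6.048×10^5 s/week) = 3.94×10^9 J/m².
ΔT = Q / C = 3.94×10^9 / 6.01×10^8 = 6.56 K.

6.56 K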